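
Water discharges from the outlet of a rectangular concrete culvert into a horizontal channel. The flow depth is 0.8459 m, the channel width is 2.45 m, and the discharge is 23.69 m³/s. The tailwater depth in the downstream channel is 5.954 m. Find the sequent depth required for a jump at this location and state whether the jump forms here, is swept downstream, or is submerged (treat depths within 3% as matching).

y₂ = 4.343 m; the jump is submerged

q = Q/b = 23.69/2.45 = 9.669 m²/s; V₁ = q/y₁ = 11.43 m/s. Fr₁ = V₁/√(g·y₁) = 3.968.
Conjugate-depth relation: y₂/y₁ = ½[√(1 + 8Fr₁²) − 1] = ½[√126.97 − 1] = 5.134.
y₂ = 5.134 × 0.8459 = 4.343 m.
Tailwater y_tw = 5.954 m: y_tw > y₂, so the jump is submerged.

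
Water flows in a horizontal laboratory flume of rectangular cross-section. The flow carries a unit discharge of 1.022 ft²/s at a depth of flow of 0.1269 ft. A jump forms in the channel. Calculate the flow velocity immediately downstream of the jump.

V₁ = q/y₁ = 1.022/0.1269 = 8.054 ft/s. Fr₁ = V₁/√(g·y₁) = 8.054/√(32.2×0.1269) = 3.984.
Bélanger equation: y₂/y₁ = ½[√(1 + 8Fr₁²) − 1] = ½[√127.98 − 1] = 5.157.
y₂ = 5.157 × 0.1269 = 0.6544 ft.
V₂ = q/y₂ = 1.022/0.6544 = 1.562 ft/s.

V₂ = 1.562 ft/s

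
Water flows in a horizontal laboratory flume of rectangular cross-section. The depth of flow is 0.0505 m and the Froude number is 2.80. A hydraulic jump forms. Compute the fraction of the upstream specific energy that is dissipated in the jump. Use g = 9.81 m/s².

ΔE/E₁ = 0.225 (22.5%)

Fr₁ = 2.80 (given).
Bélanger equation: y₂/y₁ = ½[√(1 + 8Fr₁²) − 1] = ½[√63.72 − 1] = 3.49.
y₂ = 3.49 × 0.0505 = 0.176 m.
E₁ = y₁(1 + Fr₁²/2) = 0.0505×(1 + 2.80²/2) = 0.248 m. ΔE = (y₂ − y₁)³/(4y₁y₂) = 0.0559 m. ΔE/E₁ = 0.0559/0.248 = 0.225.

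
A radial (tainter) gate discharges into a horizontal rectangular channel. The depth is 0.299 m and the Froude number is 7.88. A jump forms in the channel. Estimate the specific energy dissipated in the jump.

ΔE = 6.31 m

Fr₁ = 7.88 (given).
Bélanger equation: y₂/y₁ = ½[√(1 + 8Fr₁²) − 1] = ½[√497.8 − 1] = 10.7.
y₂ = 10.7 × 0.299 = 3.19 m.
Head loss: ΔE = (y₂ − y₁)³/(4y₁y₂) = (3.19 − 0.299)³/(4×0.299×3.19) = 24.1/3.81 = 6.31 m.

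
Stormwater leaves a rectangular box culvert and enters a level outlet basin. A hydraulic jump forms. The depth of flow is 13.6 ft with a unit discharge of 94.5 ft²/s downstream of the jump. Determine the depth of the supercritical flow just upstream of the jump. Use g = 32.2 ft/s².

y₁ = 2.53 ft

V₂ = q/y₂ = 94.5/13.6 = 6.95 ft/s; Fr₂ = V₂/√(g·y₂) = 0.332.
Since the conjugate-depth ratio holds either way, y₁/y₂ = ½[√(1 + 8Fr₂²) − 1] = ½[√1.882 − 1] = 0.186.
y₁ = 0.186 × 13.6 = 2.53 ft.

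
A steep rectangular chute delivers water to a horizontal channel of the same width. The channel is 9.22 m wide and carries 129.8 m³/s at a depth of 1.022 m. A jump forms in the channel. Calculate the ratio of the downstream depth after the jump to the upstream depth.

y₂/y₁ = 5.673

q = Q/b = 129.8/9.22 = 14.08 m²/s; V₁ = q/y₁ = 13.78 m/s. Fr₁ = V₁/√(g·y₁) = 4.350.
Sequent-depth ratio: y₂/y₁ = ½[√(1 + 8Fr₁²) − 1] = ½[√152.41 − 1] = 5.673.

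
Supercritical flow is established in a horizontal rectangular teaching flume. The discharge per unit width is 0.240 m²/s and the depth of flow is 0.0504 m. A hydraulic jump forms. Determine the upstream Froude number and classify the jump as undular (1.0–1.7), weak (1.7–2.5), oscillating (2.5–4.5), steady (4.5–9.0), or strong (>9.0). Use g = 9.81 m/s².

Fr₁ = 6.77; steady jump

V₁ = q/y₁ = 0.240/0.0504 = 4.76 m/s. Fr₁ = V₁/√(g·y₁) = 4.76/√(9.81×0.0504) = 6.77.
Fr₁ = 6.77 lies in the steady range.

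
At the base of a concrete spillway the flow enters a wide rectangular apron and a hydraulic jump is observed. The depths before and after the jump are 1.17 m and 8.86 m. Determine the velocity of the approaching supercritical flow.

For a rectangular channel the momentum equation gives q² = ½·g·y₁·y₂·(y₁ + y₂) = ½×9.81×1.17×8.86×10.0 = 510.
q = √510 = 22.6 m²/s.
V₁ = q/y₁ = 22.6/1.17 = 19.3 m/s.

V₁ = 19.3 m/s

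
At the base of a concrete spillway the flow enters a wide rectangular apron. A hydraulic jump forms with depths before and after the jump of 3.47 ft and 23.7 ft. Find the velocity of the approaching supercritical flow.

For a rectangular channel the momentum equation gives q² = ½·g·y₁·y₂·(y₁ + y₂) = ½×32.2×3.47×23.7×27.2 = 35974.
q = √35974 = 190 ft²/s.
V₁ = q/y₁ = 190/3.47 = 54.7 ft/s.

V₁ = 54.7 ft/s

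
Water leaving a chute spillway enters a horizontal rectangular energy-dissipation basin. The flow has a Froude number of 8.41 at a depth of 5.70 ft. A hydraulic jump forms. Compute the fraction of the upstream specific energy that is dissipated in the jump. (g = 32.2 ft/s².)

Fr₁ = 8.41 (given).
By Bélanger, y₂/y₁ = ½[√(1 + 8Fr₁²) − 1] = ½[√566.8 − 1] = 11.4.
y₂ = 11.4 × 5.70 = 65.0 ft.
E₁ = y₁(1 + Fr₁²/2) = 5.70×(1 + 8.41²/2) = 207 ft. ΔE = (y₂ − y₁)³/(4y₁y₂) = 141 ft. ΔE/E₁ = 141/207 = 0.679.

ΔE/E₁ = 0.679 (67.9%)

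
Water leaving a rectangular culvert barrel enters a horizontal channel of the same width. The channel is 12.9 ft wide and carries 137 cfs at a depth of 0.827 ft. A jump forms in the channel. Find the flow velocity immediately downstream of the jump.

V₂ = 4.20 ft/s

q = Q/b = 137/12.9 = 10.6 ft²/s; V₁ = q/y₁ = 12.8 ft/s. Fr₁ = V₁/√(g·y₁) = 2.49.
From the momentum equation for a rectangular channel, y₂/y₁ = ½[√(1 + 8Fr₁²) − 1] = ½[√50.54 − 1] = 3.05.
y₂ = 3.05 × 0.827 = 2.53 ft.
V₂ = q/y₂ = 10.6/2.53 = 4.20 ft/s.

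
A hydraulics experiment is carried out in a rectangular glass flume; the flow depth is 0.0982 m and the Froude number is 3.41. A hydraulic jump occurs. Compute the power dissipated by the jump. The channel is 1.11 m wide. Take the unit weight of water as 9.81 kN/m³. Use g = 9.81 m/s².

Fr₁ = 3.41 (given).
Sequent-depth ratio: y₂/y₁ = ½[√(1 + 8Fr₁²) − 1] = ½[√94.02 − 1] = 4.35.
y₂ = 4.35 × 0.0982 = 0.427 m.
V₁ = Fr₁·√(g·y₁) = 3.41×√(9.81×0.0982) = 3.35 m/s; q = V₁·y₁ = 0.329 m²/s. V₂ = q/y₂ = 0.329/0.427 = 0.770 m/s. E₁ = y₁ + V₁²/2g = 0.669 m; E₂ = y₂ + V₂²/2g = 0.457 m. ΔE = E₁ − E₂ = 0.212 m.
Q = q·b = 0.329 × 1.11 = 0.365 m³/s. P = γ·Q·ΔE = 9.81 × 0.365 × 0.212 = 0.759 kW.

P = 0.759 kW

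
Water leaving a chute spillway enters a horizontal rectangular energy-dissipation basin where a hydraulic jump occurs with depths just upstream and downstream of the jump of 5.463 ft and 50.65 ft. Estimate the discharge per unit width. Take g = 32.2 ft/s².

For a rectangular channel the momentum equation gives q² = ½·g·y₁·y₂·(y₁ + y₂) = ½×32.2×5.463×50.65×56.11 = 249977.
q = √249977 = 500.0 ft²/s.

q = 500.0 ft²/s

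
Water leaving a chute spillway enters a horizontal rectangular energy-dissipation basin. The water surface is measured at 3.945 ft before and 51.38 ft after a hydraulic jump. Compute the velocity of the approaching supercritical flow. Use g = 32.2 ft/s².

For a rectangular channel the momentum equation gives q² = ½·g·y₁·y₂·(y₁ + y₂) = ½×32.2×3.945×51.38×55.33 = 180546.
q = √180546 = 424.9 ft²/s.
V₁ = q/y₁ = 424.9/3.945 = 107.7 ft/s.

V₁ = 107.7 ft/s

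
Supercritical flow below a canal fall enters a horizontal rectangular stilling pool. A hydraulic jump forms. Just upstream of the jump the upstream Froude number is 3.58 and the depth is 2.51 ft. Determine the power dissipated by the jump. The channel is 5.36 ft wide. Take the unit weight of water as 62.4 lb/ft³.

Fr₁ = 3.58 (given).
From the momentum equation for a rectangular channel, y₂/y₁ = ½[√(1 + 8Fr₁²) − 1] = ½[√103.5 − 1] = 4.59.
y₂ = 4.59 × 2.51 = 11.5 ft.
Head loss: ΔE = (y₂ − y₁)³/(4y₁y₂) = (11.5 − 2.51)³/(4×2.51×11.5) = 730/116 = 6.32 ft.
V₁ = Fr₁·√(g·y₁) = 3.58×√(32.2×2.51) = 32.2 ft/s; q = V₁·y₁ = 80.8 ft²/s. Q = q·b = 80.8 × 5.36 = 433 cfs. P = γ·Q·ΔE/550 = 62.4 × 433 × 6.32 / 550 = 310 hp.

P = 310 hp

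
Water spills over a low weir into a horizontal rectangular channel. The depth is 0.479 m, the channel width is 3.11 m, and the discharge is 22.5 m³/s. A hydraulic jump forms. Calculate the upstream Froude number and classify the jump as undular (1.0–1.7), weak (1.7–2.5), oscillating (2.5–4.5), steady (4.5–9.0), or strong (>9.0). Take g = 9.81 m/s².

q = Q/b = 22.5/3.11 = 7.23 m²/s; V₁ = q/y₁ = 15.1 m/s. Fr₁ = V₁/√(g·y₁) = 6.97.
Fr₁ = 6.97 lies in the steady range.

Fr₁ = 6.97; steady jump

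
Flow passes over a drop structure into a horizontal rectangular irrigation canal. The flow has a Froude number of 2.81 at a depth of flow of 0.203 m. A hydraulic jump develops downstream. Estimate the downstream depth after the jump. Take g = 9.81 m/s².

y₂ = 0.712 m

Fr₁ = 2.81 (given).
Sequent-depth ratio: y₂/y₁ = ½[√(1 + 8Fr₁²) − 1] = ½[√64.17 − 1] = 3.51.
y₂ = 3.51 × 0.203 = 0.712 m.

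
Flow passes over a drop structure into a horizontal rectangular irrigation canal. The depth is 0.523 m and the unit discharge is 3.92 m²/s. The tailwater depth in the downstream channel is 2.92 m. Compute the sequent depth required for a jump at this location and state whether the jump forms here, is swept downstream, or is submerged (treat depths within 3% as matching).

V₁ = q/y₁ = 3.92/0.523 = 7.50 m/s. Fr₁ = V₁/√(g·y₁) = 7.50/√(9.81×0.523) = 3.31.
Sequent-depth ratio: y₂/y₁ = ½[√(1 + 8Fr₁²) − 1] = ½[√88.60 − 1] = 4.21.
y₂ = 4.21 × 0.523 = 2.20 m.
Tailwater y_tw = 2.92 m: y_tw > y₂, so the jump is submerged.

y₂ = 2.20 m; the jump is submerged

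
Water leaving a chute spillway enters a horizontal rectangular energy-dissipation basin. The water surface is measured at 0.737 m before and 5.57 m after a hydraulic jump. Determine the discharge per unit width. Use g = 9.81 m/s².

q = 11.3 m²/s

For a rectangular channel the momentum equation gives q² = ½·g·y₁·y₂·(y₁ + y₂) = ½×9.81×0.737×5.57×6.31 = 127.
q = √127 = 11.3 m²/s.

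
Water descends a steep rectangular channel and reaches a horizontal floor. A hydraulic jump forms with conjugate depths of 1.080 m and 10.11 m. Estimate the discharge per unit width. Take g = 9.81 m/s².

For a rectangular channel the momentum equation gives q² = ½·g·y₁·y₂·(y₁ + y₂) = ½×9.81×1.080×10.11×11.19 = 599.3.
q = √599.3 = 24.48 m²/s.

q = 24.48 m²/s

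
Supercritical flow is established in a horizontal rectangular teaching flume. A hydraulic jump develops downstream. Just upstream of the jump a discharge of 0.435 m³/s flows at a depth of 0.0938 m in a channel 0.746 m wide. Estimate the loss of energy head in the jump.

q = Q/b = 0.435/0.746 = 0.583 m²/s; V₁ = q/y₁ = 6.22 m/s. Fr₁ = V₁/√(g·y₁) = 6.48.
Sequent-depth ratio: y₂/y₁ = ½[√(1 + 8Fr₁²) − 1] = ½[√337.0 − 1] = 8.68.
y₂ = 8.68 × 0.0938 = 0.814 m.
V₂ = q/y₂ = 0.583/0.814 = 0.716 m/s. E₁ = y₁ + V₁²/2g = 2.06 m; E₂ = y₂ + V₂²/2g = 0.840 m. ΔE = E₁ − E₂ = 1.22 m.

ΔE = 1.22 m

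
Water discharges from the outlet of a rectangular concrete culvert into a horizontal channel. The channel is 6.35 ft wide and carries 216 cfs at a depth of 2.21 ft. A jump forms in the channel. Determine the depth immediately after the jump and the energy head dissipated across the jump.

y₂ = 4.70 ft; ΔE = 0.373 ft

q = Q/b = 216/6.35 = 34.0 ft²/s; V₁ = q/y₁ = 15.4 ft/s. Fr₁ = V₁/√(g·y₁) = 1.82.
By Bélanger, y₂/y₁ = ½[√(1 + 8Fr₁²) − 1] = ½[√27.63 − 1] = 2.13.
y₂ = 2.13 × 2.21 = 4.70 ft.
Head loss: ΔE = (y₂ − y₁)³/(4y₁y₂) = (4.70 − 2.21)³/(4×2.21×4.70) = 15.5/41.6 = 0.373 ft.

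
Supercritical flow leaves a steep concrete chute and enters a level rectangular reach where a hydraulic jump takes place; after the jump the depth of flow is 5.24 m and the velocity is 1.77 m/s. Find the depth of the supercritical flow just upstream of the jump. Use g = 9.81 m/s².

y₁ = 0.576 m

Fr₂ = V₂/√(g·y₂) = 1.77/√(9.81×5.24) = 0.247.
From the momentum equation (using Fr₂), y₁/y₂ = ½[√(1 + 8Fr₂²) − 1] = ½[√1.488 − 1] = 0.110.
y₁ = 0.110 × 5.24 = 0.576 m.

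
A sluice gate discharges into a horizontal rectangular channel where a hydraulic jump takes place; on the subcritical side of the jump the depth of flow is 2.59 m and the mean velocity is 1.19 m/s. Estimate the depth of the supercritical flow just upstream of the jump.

y₁ = 0.262 m

Fr₂ = V₂/√(g·y₂) = 1.19/√(9.81×2.59) = 0.236.
The Bélanger relation is symmetric: y₁/y₂ = ½[√(1 + 8Fr₂²) − 1] = ½[√1.446 − 1] = 0.101.
y₁ = 0.101 × 2.59 = 0.262 m.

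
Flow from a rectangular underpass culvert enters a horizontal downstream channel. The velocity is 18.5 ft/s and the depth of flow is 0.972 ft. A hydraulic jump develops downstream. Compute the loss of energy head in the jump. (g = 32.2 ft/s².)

ΔE = 1.90 ft

Fr₁ = V₁/√(g·y₁) = 18.5/√(32.2×0.972) = 3.31.
From the momentum equation for a rectangular channel, y₂/y₁ = ½[√(1 + 8Fr₁²) − 1] = ½[√88.48 − 1] = 4.20.
y₂ = 4.20 × 0.972 = 4.09 ft.
Head loss: ΔE = (y₂ − y₁)³/(4y₁y₂) = (4.09 − 0.972)³/(4×0.972×4.09) = 30.2/15.9 = 1.90 ft.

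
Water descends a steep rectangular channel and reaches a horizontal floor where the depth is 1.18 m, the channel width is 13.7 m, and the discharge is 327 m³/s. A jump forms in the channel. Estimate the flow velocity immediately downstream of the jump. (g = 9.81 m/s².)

q = Q/b = 327/13.7 = 23.9 m²/s; V₁ = q/y₁ = 20.2 m/s. Fr₁ = V₁/√(g·y₁) = 5.95.
Conjugate-depth relation: y₂/y₁ = ½[√(1 + 8Fr₁²) − 1] = ½[√283.8 − 1] = 7.92.
y₂ = 7.92 × 1.18 = 9.35 m.
V₂ = q/y₂ = 23.9/9.35 = 2.55 m/s.

V₂ = 2.55 m/s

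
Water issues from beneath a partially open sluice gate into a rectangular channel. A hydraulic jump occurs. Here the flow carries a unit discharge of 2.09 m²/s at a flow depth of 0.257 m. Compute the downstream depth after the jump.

y₂ = 1.74 m

V₁ = q/y₁ = 2.09/0.257 = 8.13 m/s. Fr₁ = V₁/√(g·y₁) = 8.13/√(9.81×0.257) = 5.12.
From the momentum equation for a rectangular channel, y₂/y₁ = ½[√(1 + 8Fr₁²) − 1] = ½[√210.9 − 1] = 6.76.
y₂ = 6.76 × 0.257 = 1.74 m.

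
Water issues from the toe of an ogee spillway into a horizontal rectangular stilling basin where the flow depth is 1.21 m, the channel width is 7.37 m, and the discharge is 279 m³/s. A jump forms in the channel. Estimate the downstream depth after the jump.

q = Q/b = 279/7.37 = 37.9 m²/s; V₁ = q/y₁ = 31.3 m/s. Fr₁ = V₁/√(g·y₁) = 9.08.
Bélanger equation: y₂/y₁ = ½[√(1 + 8Fr₁²) − 1] = ½[√660.7 − 1] = 12.4.
y₂ = 12.4 × 1.21 = 14.9 m.

y₂ = 14.9 m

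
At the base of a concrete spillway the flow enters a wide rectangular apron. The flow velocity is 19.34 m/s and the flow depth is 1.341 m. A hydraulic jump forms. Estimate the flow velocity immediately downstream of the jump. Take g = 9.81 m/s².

V₂ = 2.740 m/s

Fr₁ = V₁/√(g·y₁) = 19.34/√(9.81×1.341) = 5.332.
From the momentum equation for a rectangular channel, y₂/y₁ = ½[√(1 + 8Fr₁²) − 1] = ½[√228.46 − 1] = 7.057.
y₂ = 7.057 × 1.341 = 9.464 m.
q = V₁·y₁ = 19.34 × 1.341 = 25.93 m²/s.
V₂ = q/y₂ = 25.93/9.464 = 2.740 m/s.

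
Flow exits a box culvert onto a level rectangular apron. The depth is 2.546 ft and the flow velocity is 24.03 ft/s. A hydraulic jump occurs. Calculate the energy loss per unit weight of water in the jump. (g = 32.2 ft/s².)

ΔE = 2.315 ft

Fr₁ = V₁/√(g·y₁) = 24.03/√(32.2×2.546) = 2.654.
Sequent-depth ratio: y₂/y₁ = ½[√(1 + 8Fr₁²) − 1] = ½[√57.349 − 1] = 3.286.
y₂ = 3.286 × 2.546 = 8.367 ft.
Head loss: ΔE = (y₂ − y₁)³/(4y₁y₂) = (8.367 − 2.546)³/(4×2.546×8.367) = 197.3/85.21 = 2.315 ft.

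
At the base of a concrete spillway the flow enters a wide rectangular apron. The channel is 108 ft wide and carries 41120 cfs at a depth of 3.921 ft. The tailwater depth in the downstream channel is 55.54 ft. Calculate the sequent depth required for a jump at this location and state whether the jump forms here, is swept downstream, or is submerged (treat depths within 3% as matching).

q = Q/b = 41120/108 = 380.7 ft²/s; V₁ = q/y₁ = 97.10 ft/s. Fr₁ = V₁/√(g·y₁) = 8.642.
By Bélanger, y₂/y₁ = ½[√(1 + 8Fr₁²) − 1] = ½[√598.45 − 1] = 11.73.
y₂ = 11.73 × 3.921 = 46.00 ft.
Tailwater y_tw = 55.54 ft: y_tw > y₂, so the jump is submerged.

y₂ = 46.00 ft; the jump is submerged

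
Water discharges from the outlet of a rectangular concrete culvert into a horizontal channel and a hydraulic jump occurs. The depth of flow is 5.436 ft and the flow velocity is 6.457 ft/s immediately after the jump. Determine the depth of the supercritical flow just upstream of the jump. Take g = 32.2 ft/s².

y₁ = 1.915 ft

Fr₂ = V₂/√(g·y₂) = 6.457/√(32.2×5.436) = 0.4880.
The Bélanger relation is symmetric: y₁/y₂ = ½[√(1 + 8Fr₂²) − 1] = ½[√2.9055 − 1] = 0.3523.
y₁ = 0.3523 × 5.436 = 1.915 ft.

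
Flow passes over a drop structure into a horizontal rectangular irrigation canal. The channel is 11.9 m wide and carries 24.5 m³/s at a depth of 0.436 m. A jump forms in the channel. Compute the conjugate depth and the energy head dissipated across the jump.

y₂ = 1.21 m; ΔE = 0.217 m

q = Q/b = 24.5/11.9 = 2.06 m²/s; V₁ = q/y₁ = 4.72 m/s. Fr₁ = V₁/√(g·y₁) = 2.28.
Bélanger equation: y₂/y₁ = ½[√(1 + 8Fr₁²) − 1] = ½[√42.71 − 1] = 2.77.
y₂ = 2.77 × 0.436 = 1.21 m.
V₂ = q/y₂ = 2.06/1.21 = 1.71 m/s. E₁ = y₁ + V₁²/2g = 1.57 m; E₂ = y₂ + V₂²/2g = 1.36 m. ΔE = E₁ − E₂ = 0.217 m.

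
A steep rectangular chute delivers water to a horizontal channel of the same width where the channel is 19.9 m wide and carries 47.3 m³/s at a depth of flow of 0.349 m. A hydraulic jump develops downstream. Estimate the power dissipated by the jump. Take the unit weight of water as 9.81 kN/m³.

q = Q/b = 47.3/19.9 = 2.38 m²/s; V₁ = q/y₁ = 6.81 m/s. Fr₁ = V₁/√(g·y₁) = 3.68.
Conjugate-depth relation: y₂/y₁ = ½[√(1 + 8Fr₁²) − 1] = ½[√109.4 − 1] = 4.73.
y₂ = 4.73 × 0.349 = 1.65 m.
Head loss: ΔE = (y₂ − y₁)³/(4y₁y₂) = (1.65 − 0.349)³/(4×0.349×1.65) = 2.20/2.30 = 0.957 m.
P = γ·Q·ΔE = 9.81 × 47.3 × 0.957 = 444 kW.

P = 444 kW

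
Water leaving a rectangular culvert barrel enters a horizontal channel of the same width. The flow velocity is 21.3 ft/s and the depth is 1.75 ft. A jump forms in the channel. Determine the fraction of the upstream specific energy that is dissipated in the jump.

Fr₁ = V₁/√(g·y₁) = 21.3/√(32.2×1.75) = 2.84.
From the momentum equation for a rectangular channel, y₂/y₁ = ½[√(1 + 8Fr₁²) − 1] = ½[√65.41 − 1] = 3.54.
y₂ = 3.54 × 1.75 = 6.20 ft.
E₁ = y₁ + V₁²/2g = 8.79 ft. ΔE = (y₂ − y₁)³/(4y₁y₂) = 2.03 ft. ΔE/E₁ = 2.03/8.79 = 0.231.

ΔE/E₁ = 0.231 (23.1%)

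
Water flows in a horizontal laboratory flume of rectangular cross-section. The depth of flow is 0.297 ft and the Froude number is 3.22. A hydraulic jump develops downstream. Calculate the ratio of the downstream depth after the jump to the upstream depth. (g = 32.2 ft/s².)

Fr₁ = 3.22 (given).
From the momentum equation for a rectangular channel, y₂/y₁ = ½[√(1 + 8Fr₁²) − 1] = ½[√83.95 − 1] = 4.08.

y₂/y₁ = 4.08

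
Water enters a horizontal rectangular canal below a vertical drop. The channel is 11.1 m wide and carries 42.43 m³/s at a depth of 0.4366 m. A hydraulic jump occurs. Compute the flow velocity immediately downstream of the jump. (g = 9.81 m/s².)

q = Q/b = 42.43/11.1 = 3.823 m²/s; V₁ = q/y₁ = 8.755 m/s. Fr₁ = V₁/√(g·y₁) = 4.230.
Bélanger equation: y₂/y₁ = ½[√(1 + 8Fr₁²) − 1] = ½[√144.18 − 1] = 5.504.
y₂ = 5.504 × 0.4366 = 2.403 m.
V₂ = q/y₂ = 3.823/2.403 = 1.591 m/s.

V₂ = 1.591 m/s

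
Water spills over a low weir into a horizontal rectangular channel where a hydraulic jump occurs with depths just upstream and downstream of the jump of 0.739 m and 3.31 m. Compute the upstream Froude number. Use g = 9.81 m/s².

Fr₁ = 3.50

For a rectangular channel the momentum equation gives q² = ½·g·y₁·y₂·(y₁ + y₂) = ½×9.81×0.739×3.31×4.05 = 48.6.
q = √48.6 = 6.97 m²/s.
V₁ = q/y₁ = 9.43 m/s; Fr₁ = V₁/√(g·y₁) = 3.50.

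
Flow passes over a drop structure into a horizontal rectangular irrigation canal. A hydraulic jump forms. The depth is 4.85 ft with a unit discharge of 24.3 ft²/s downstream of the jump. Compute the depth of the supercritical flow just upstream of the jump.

y₁ = 1.24 ft

V₂ = q/y₂ = 24.3/4.85 = 5.01 ft/s; Fr₂ = V₂/√(g·y₂) = 0.401.
From the momentum equation (using Fr₂), y₁/y₂ = ½[√(1 + 8Fr₂²) − 1] = ½[√2.286 − 1] = 0.256.
y₁ = 0.256 × 4.85 = 1.24 ft.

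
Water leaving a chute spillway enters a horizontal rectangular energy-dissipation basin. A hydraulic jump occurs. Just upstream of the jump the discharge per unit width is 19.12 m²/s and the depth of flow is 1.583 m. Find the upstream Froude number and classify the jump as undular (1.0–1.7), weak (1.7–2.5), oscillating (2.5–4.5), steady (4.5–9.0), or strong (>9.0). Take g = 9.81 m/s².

V₁ = q/y₁ = 19.12/1.583 = 12.08 m/s. Fr₁ = V₁/√(g·y₁) = 12.08/√(9.81×1.583) = 3.065.
Fr₁ = 3.065 lies in the oscillating range.

Fr₁ = 3.065; oscillating jump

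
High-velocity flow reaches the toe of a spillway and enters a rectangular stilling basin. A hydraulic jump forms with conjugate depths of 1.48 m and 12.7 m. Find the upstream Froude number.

Fr₁ = 6.41

For a rectangular channel the momentum equation gives q² = ½·g·y₁·y₂·(y₁ + y₂) = ½×9.81×1.48×12.7×14.2 = 1307.
q = √1307 = 36.2 m²/s.
V₁ = q/y₁ = 24.4 m/s; Fr₁ = V₁/√(g·y₁) = 6.41.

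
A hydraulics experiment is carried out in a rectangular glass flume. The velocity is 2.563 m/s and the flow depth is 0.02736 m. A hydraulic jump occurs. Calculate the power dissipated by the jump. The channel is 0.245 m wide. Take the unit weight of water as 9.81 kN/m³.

P = 0.02967 kW

Fr₁ = V₁/√(g·y₁) = 2.563/√(9.81×0.02736) = 4.947.
From the momentum equation for a rectangular channel, y₂/y₁ = ½[√(1 + 8Fr₁²) − 1] = ½[√196.80 − 1] = 6.514.
y₂ = 6.514 × 0.02736 = 0.1782 m.
q = V₁·y₁ = 2.563 × 0.02736 = 0.07012 m²/s. V₂ = q/y₂ = 0.07012/0.1782 = 0.3934 m/s. E₁ = y₁ + V₁²/2g = 0.3622 m; E₂ = y₂ + V₂²/2g = 0.1861 m. ΔE = E₁ − E₂ = 0.1761 m.
Q = q·b = 0.07012 × 0.245 = 0.01718 m³/s. P = γ·Q·ΔE = 9.81 × 0.01718 × 0.1761 = 0.02967 kW.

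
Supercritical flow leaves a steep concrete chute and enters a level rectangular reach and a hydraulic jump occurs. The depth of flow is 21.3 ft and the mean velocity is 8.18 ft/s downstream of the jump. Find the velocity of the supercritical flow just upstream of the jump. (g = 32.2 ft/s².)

V₁ = 48.9 ft/s

Fr₂ = V₂/√(g·y₂) = 8.18/√(32.2×21.3) = 0.312.
Applying the sequent-depth relation in reverse, y₁/y₂ = ½[√(1 + 8Fr₂²) − 1] = ½[√1.780 − 1] = 0.167.
y₁ = 0.167 × 21.3 = 3.56 ft.
V₁ = q/y₁ = 174/3.56 = 48.9 ft/s.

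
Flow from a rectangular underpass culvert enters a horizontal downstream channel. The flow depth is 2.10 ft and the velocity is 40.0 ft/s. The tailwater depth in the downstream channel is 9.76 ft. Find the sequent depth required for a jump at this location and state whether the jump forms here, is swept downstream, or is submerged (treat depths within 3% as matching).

Fr₁ = V₁/√(g·y₁) = 40.0/√(32.2×2.10) = 4.86.
From the momentum equation for a rectangular channel, y₂/y₁ = ½[√(1 + 8Fr₁²) − 1] = ½[√190.3 − 1] = 6.40.
y₂ = 6.40 × 2.10 = 13.4 ft.
Tailwater y_tw = 9.76 ft: y_tw < y₂, so the jump is swept downstream.

y₂ = 13.4 ft; the jump is swept downstream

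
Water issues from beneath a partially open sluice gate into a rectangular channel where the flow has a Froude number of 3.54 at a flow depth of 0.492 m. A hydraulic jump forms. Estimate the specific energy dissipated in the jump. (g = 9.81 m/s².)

ΔE = 1.20 m

Fr₁ = 3.54 (given).
Sequent-depth ratio: y₂/y₁ = ½[√(1 + 8Fr₁²) − 1] = ½[√101.3 − 1] = 4.53.
y₂ = 4.53 × 0.492 = 2.23 m.
V₁ = Fr₁·√(g·y₁) = 3.54×√(9.81×0.492) = 7.78 m/s; q = V₁·y₁ = 3.83 m²/s. V₂ = q/y₂ = 3.83/2.23 = 1.72 m/s. E₁ = y₁ + V₁²/2g = 3.57 m; E₂ = y₂ + V₂²/2g = 2.38 m. ΔE = E₁ − E₂ = 1.20 m.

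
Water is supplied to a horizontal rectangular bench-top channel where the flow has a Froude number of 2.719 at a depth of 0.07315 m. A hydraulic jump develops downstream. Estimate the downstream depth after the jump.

Fr₁ = 2.719 (given).
By Bélanger, y₂/y₁ = ½[√(1 + 8Fr₁²) − 1] = ½[√60.144 − 1] = 3.378.
y₂ = 3.378 × 0.07315 = 0.2471 m.

y₂ = 0.2471 m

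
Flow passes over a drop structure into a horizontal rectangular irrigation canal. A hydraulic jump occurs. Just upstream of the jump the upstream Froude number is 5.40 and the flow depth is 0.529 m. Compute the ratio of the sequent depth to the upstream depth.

Fr₁ = 5.40 (given).
Sequent-depth ratio: y₂/y₁ = ½[√(1 + 8Fr₁²) − 1] = ½[√234.3 − 1] = 7.15.

y₂/y₁ = 7.15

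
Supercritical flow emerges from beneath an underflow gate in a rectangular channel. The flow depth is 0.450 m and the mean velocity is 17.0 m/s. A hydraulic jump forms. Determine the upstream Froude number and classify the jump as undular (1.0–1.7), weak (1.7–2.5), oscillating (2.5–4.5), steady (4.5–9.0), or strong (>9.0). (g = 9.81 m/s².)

Fr₁ = V₁/√(g·y₁) = 17.0/√(9.81×0.450) = 8.09.
Fr₁ = 8.09 lies in the steady range.

Fr₁ = 8.09; steady jump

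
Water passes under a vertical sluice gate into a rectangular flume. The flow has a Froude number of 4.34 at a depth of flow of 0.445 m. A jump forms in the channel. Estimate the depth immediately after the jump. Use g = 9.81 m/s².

y₂ = 2.52 m

Fr₁ = 4.34 (given).
From the momentum equation for a rectangular channel, y₂/y₁ = ½[√(1 + 8Fr₁²) − 1] = ½[√151.7 − 1] = 5.66.
y₂ = 5.66 × 0.445 = 2.52 m.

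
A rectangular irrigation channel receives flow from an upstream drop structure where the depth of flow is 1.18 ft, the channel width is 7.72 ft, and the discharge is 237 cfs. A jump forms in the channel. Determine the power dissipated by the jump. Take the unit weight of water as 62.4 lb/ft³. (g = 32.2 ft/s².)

P = 131 hp

q = Q/b = 237/7.72 = 30.7 ft²/s; V₁ = q/y₁ = 26.0 ft/s. Fr₁ = V₁/√(g·y₁) = 4.22.
From the momentum equation for a rectangular channel, y₂/y₁ = ½[√(1 + 8Fr₁²) − 1] = ½[√143.5 − 1] = 5.49.
y₂ = 5.49 × 1.18 = 6.48 ft.
V₂ = q/y₂ = 30.7/6.48 = 4.74 ft/s. E₁ = y₁ + V₁²/2g = 11.7 ft; E₂ = y₂ + V₂²/2g = 6.83 ft. ΔE = E₁ − E₂ = 4.86 ft.
P = γ·Q·ΔE/550 = 62.4 × 237 × 4.86 / 550 = 131 hp.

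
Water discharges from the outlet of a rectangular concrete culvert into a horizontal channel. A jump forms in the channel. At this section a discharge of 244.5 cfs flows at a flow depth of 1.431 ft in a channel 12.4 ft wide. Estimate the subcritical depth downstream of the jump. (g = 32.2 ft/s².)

q = Q/b = 244.5/12.4 = 19.72 ft²/s; V₁ = q/y₁ = 13.78 ft/s. Fr₁ = V₁/√(g·y₁) = 2.030.
From the momentum equation for a rectangular channel, y₂/y₁ = ½[√(1 + 8Fr₁²) − 1] = ½[√33.963 − 1] = 2.414.
y₂ = 2.414 × 1.431 = 3.454 ft.

y₂ = 3.454 ft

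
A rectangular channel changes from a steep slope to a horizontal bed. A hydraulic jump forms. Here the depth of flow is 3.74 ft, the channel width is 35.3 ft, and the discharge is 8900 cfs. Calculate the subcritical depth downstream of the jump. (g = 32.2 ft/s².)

q = Q/b = 8900/35.3 = 252 ft²/s; V₁ = q/y₁ = 67.4 ft/s. Fr₁ = V₁/√(g·y₁) = 6.14.
By Bélanger, y₂/y₁ = ½[√(1 + 8Fr₁²) − 1] = ½[√302.9 − 1] = 8.20.
y₂ = 8.20 × 3.74 = 30.7 ft.

y₂ = 30.7 ft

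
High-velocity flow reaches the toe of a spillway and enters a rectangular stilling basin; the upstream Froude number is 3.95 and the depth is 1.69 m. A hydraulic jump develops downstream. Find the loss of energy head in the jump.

Fr₁ = 3.95 (given).
Sequent-depth ratio: y₂/y₁ = ½[√(1 + 8Fr₁²) − 1] = ½[√125.8 − 1] = 5.11.
y₂ = 5.11 × 1.69 = 8.63 m.
Head loss: ΔE = (y₂ − y₁)³/(4y₁y₂) = (8.63 − 1.69)³/(4×1.69×8.63) = 335/58.4 = 5.74 m.

ΔE = 5.74 m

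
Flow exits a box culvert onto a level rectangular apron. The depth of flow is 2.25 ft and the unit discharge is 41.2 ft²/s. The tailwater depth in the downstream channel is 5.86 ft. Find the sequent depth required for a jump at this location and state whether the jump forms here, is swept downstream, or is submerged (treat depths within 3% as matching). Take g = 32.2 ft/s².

V₁ = q/y₁ = 41.2/2.25 = 18.3 ft/s. Fr₁ = V₁/√(g·y₁) = 18.3/√(32.2×2.25) = 2.15.
Bélanger equation: y₂/y₁ = ½[√(1 + 8Fr₁²) − 1] = ½[√38.02 − 1] = 2.58.
y₂ = 2.58 × 2.25 = 5.81 ft.
Tailwater y_tw = 5.86 ft: y_tw ≈ y₂, so the jump forms here.

y₂ = 5.81 ft; the jump forms here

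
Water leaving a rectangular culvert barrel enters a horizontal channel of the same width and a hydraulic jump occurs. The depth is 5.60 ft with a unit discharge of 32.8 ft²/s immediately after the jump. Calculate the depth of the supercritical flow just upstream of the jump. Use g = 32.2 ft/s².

V₂ = q/y₂ = 32.8/5.60 = 5.86 ft/s; Fr₂ = V₂/√(g·y₂) = 0.436.
Applying the sequent-depth relation in reverse, y₁/y₂ = ½[√(1 + 8Fr₂²) − 1] = ½[√2.522 − 1] = 0.294.
y₁ = 0.294 × 5.60 = 1.65 ft.

y₁ = 1.65 ft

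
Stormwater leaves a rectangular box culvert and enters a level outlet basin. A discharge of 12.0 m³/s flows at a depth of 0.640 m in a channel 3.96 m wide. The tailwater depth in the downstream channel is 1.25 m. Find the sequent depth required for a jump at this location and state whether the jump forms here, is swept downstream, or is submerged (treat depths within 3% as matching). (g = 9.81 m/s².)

q = Q/b = 12.0/3.96 = 3.03 m²/s; V₁ = q/y₁ = 4.73 m/s. Fr₁ = V₁/√(g·y₁) = 1.89.
Sequent-depth ratio: y₂/y₁ = ½[√(1 + 8Fr₁²) − 1] = ½[√29.57 − 1] = 2.22.
y₂ = 2.22 × 0.640 = 1.42 m.
Tailwater y_tw = 1.25 m: y_tw < y₂, so the jump is swept downstream.

y₂ = 1.42 m; the jump is swept downstream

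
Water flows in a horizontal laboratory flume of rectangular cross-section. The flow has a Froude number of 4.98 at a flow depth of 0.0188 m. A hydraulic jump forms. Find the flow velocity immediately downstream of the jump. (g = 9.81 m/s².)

Fr₁ = 4.98 (given).
Bélanger equation: y₂/y₁ = ½[√(1 + 8Fr₁²) − 1] = ½[√199.4 − 1] = 6.56.
y₂ = 6.56 × 0.0188 = 0.123 m.
V₁ = Fr₁·√(g·y₁) = 4.98×√(9.81×0.0188) = 2.14 m/s; q = V₁·y₁ = 0.0402 m²/s.
V₂ = q/y₂ = 0.0402/0.123 = 0.326 m/s.

V₂ = 0.326 m/s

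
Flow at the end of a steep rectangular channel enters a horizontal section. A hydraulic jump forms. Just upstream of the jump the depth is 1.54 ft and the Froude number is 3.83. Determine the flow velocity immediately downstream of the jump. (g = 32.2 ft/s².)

V₂ = 5.46 ft/s

Fr₁ = 3.83 (given).
Sequent-depth ratio: y₂/y₁ = ½[√(1 + 8Fr₁²) − 1] = ½[√118.4 − 1] = 4.94.
y₂ = 4.94 × 1.54 = 7.61 ft.
V₁ = Fr₁·√(g·y₁) = 3.83×√(32.2×1.54) = 27.0 ft/s; q = V₁·y₁ = 41.5 ft²/s.
V₂ = q/y₂ = 41.5/7.61 = 5.46 ft/s.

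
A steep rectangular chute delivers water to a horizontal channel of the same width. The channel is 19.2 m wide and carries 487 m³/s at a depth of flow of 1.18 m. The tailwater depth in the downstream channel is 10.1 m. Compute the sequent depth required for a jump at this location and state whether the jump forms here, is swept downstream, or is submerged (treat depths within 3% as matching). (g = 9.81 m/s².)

y₂ = 9.97 m; the jump forms here

q = Q/b = 487/19.2 = 25.4 m²/s; V₁ = q/y₁ = 21.5 m/s. Fr₁ = V₁/√(g·y₁) = 6.32.
From the momentum equation for a rectangular channel, y₂/y₁ = ½[√(1 + 8Fr₁²) − 1] = ½[√320.3 − 1] = 8.45.
y₂ = 8.45 × 1.18 = 9.97 m.
Tailwater y_tw = 10.1 m: y_tw ≈ y₂, so the jump forms here.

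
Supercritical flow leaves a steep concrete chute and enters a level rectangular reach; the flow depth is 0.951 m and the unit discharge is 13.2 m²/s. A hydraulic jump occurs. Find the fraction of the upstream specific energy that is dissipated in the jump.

V₁ = q/y₁ = 13.2/0.951 = 13.9 m/s. Fr₁ = V₁/√(g·y₁) = 13.9/√(9.81×0.951) = 4.54.
Sequent-depth ratio: y₂/y₁ = ½[√(1 + 8Fr₁²) − 1] = ½[√166.2 − 1] = 5.95.
y₂ = 5.95 × 0.951 = 5.65 m.
E₁ = y₁ + V₁²/2g = 10.8 m. ΔE = (y₂ − y₁)³/(4y₁y₂) = 4.84 m. ΔE/E₁ = 4.84/10.8 = 0.449.

ΔE/E₁ = 0.449 (44.9%)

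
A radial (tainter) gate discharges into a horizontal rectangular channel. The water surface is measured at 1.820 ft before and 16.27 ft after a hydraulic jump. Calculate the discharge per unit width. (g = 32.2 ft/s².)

For a rectangular channel the momentum equation gives q² = ½·g·y₁·y₂·(y₁ + y₂) = ½×32.2×1.820×16.27×18.09 = 8624.
q = √8624 = 92.87 ft²/s.

q = 92.87 ft²/s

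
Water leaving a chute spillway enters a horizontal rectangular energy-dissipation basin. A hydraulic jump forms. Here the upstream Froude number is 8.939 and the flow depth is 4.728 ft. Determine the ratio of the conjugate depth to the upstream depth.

Fr₁ = 8.939 (given).
Bélanger equation: y₂/y₁ = ½[√(1 + 8Fr₁²) − 1] = ½[√640.25 − 1] = 12.15.

y₂/y₁ = 12.15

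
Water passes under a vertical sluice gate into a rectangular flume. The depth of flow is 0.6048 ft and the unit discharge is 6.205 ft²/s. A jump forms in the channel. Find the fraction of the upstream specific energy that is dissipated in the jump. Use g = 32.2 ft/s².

V₁ = q/y₁ = 6.205/0.6048 = 10.26 ft/s. Fr₁ = V₁/√(g·y₁) = 10.26/√(32.2×0.6048) = 2.325.
Sequent-depth ratio: y₂/y₁ = ½[√(1 + 8Fr₁²) − 1] = ½[√44.240 − 1] = 2.826.
y₂ = 2.826 × 0.6048 = 1.709 ft.
E₁ = y₁ + V₁²/2g = 2.239 ft. ΔE = (y₂ − y₁)³/(4y₁y₂) = 0.3256 ft. ΔE/E₁ = 0.3256/2.239 = 0.145.

ΔE/E₁ = 0.145 (14.5%)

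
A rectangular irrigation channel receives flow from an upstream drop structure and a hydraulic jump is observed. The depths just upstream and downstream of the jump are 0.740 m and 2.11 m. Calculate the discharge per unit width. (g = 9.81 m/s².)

q = 4.67 m²/s

For a rectangular channel the momentum equation gives q² = ½·g·y₁·y₂·(y₁ + y₂) = ½×9.81×0.740×2.11×2.85 = 21.8.
q = √21.8 = 4.67 m²/s.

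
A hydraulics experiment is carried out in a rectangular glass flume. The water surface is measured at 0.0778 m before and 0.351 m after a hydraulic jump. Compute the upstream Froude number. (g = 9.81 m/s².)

For a rectangular channel the momentum equation gives q² = ½·g·y₁·y₂·(y₁ + y₂) = ½×9.81×0.0778×0.351×0.429 = 0.0574.
q = √0.0574 = 0.240 m²/s.
V₁ = q/y₁ = 3.08 m/s; Fr₁ = V₁/√(g·y₁) = 3.53.

Fr₁ = 3.53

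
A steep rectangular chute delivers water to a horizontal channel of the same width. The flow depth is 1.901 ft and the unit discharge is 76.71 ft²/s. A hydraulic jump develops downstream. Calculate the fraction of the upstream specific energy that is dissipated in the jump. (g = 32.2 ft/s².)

V₁ = q/y₁ = 76.71/1.901 = 40.35 ft/s. Fr₁ = V₁/√(g·y₁) = 40.35/√(32.2×1.901) = 5.158.
Conjugate-depth relation: y₂/y₁ = ½[√(1 + 8Fr₁²) − 1] = ½[√213.81 − 1] = 6.811.
y₂ = 6.811 × 1.901 = 12.95 ft.
E₁ = y₁ + V₁²/2g = 27.19 ft. ΔE = (y₂ − y₁)³/(4y₁y₂) = 13.69 ft. ΔE/E₁ = 13.69/27.19 = 0.504.

ΔE/E₁ = 0.504 (50.4%)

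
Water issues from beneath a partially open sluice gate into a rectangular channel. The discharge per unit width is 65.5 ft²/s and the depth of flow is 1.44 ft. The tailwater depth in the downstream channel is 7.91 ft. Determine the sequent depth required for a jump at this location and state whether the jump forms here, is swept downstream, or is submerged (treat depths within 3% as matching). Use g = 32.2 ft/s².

y₂ = 12.9 ft; the jump is swept downstream

V₁ = q/y₁ = 65.5/1.44 = 45.5 ft/s. Fr₁ = V₁/√(g·y₁) = 45.5/√(32.2×1.44) = 6.68.
By Bélanger, y₂/y₁ = ½[√(1 + 8Fr₁²) − 1] = ½[√358.0 − 1] = 8.96.
y₂ = 8.96 × 1.44 = 12.9 ft.
Tailwater y_tw = 7.91 ft: y_tw < y₂, so the jump is swept downstream.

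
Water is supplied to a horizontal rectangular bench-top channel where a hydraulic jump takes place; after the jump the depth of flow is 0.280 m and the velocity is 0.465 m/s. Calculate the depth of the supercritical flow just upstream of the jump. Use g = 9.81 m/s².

y₁ = 0.0387 m

Fr₂ = V₂/√(g·y₂) = 0.465/√(9.81×0.280) = 0.281.
Since the conjugate-depth ratio holds either way, y₁/y₂ = ½[√(1 + 8Fr₂²) − 1] = ½[√1.630 − 1] = 0.138.
y₁ = 0.138 × 0.280 = 0.0387 m.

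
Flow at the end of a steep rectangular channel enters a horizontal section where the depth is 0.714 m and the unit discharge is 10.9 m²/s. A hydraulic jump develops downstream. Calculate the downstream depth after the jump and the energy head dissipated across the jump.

y₂ = 5.48 m; ΔE = 6.91 m

V₁ = q/y₁ = 10.9/0.714 = 15.3 m/s. Fr₁ = V₁/√(g·y₁) = 15.3/√(9.81×0.714) = 5.77.
Conjugate-depth relation: y₂/y₁ = ½[√(1 + 8Fr₁²) − 1] = ½[√267.2 − 1] = 7.67.
y₂ = 7.67 × 0.714 = 5.48 m.
Head loss: ΔE = (y₂ − y₁)³/(4y₁y₂) = (5.48 − 0.714)³/(4×0.714×5.48) = 108/15.6 = 6.91 m.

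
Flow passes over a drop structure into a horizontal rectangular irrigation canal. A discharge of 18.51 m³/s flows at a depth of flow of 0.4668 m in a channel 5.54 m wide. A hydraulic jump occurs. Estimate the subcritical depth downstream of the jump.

y₂ = 1.987 m

q = Q/b = 18.51/5.54 = 3.341 m²/s; V₁ = q/y₁ = 7.158 m/s. Fr₁ = V₁/√(g·y₁) = 3.345.
Sequent-depth ratio: y₂/y₁ = ½[√(1 + 8Fr₁²) − 1] = ½[√90.500 − 1] = 4.257.
y₂ = 4.257 × 0.4668 = 1.987 m.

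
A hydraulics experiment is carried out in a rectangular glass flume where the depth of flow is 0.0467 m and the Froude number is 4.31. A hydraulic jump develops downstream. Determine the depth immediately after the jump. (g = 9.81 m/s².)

y₂ = 0.262 m

Fr₁ = 4.31 (given).
Conjugate-depth relation: y₂/y₁ = ½[√(1 + 8Fr₁²) − 1] = ½[√149.6 − 1] = 5.62.
y₂ = 5.62 × 0.0467 = 0.262 m.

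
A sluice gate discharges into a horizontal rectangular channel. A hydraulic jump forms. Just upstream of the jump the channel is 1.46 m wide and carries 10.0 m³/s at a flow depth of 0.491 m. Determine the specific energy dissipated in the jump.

ΔE = 6.10 m

q = Q/b = 10.0/1.46 = 6.85 m²/s; V₁ = q/y₁ = 13.9 m/s. Fr₁ = V₁/√(g·y₁) = 6.36.
Bélanger equation: y₂/y₁ = ½[√(1 + 8Fr₁²) − 1] = ½[√324.2 − 1] = 8.50.
y₂ = 8.50 × 0.491 = 4.17 m.
V₂ = q/y₂ = 6.85/4.17 = 1.64 m/s. E₁ = y₁ + V₁²/2g = 10.4 m; E₂ = y₂ + V₂²/2g = 4.31 m. ΔE = E₁ − E₂ = 6.10 m.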